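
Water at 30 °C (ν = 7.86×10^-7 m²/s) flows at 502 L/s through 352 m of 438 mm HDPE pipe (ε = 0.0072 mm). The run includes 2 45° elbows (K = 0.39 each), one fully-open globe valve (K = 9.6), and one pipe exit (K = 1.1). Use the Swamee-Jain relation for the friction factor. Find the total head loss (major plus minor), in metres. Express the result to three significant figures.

V = 4Q/(πD²) = 3.332 m/s; V²/2g = 0.5658 m
Re = 1.86×10^6, ε/D = 1.64×10^-5 → f = 0.01105 (Swamee-Jain)
Major: h_f = f(L/D)·V²/2g = 0.01105·803.7·0.5658 = 5.025 m
Minor: ΣK = 11.5; h_m = ΣK·V²/2g = 6.495 m
Total H_L = 5.025 + 6.495 = 11.52 m

H_L ≈ 11.5 m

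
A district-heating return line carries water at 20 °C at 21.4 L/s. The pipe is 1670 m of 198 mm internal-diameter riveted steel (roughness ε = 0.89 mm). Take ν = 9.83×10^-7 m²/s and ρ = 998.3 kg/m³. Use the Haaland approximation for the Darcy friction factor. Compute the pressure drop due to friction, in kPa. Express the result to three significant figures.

V = 4Q/(πD²) = 4·0.0214/(π·0.198²) = 0.6950 m/s
Re = VD/ν = 0.6950·0.198/9.83×10^-7 = 1.40×10^5 → turbulent
ε/D = 0.89/198 = 0.00449
Haaland: f = 0.03013
h_f = f(L/D)V²/(2g) = 0.03013·(1670/0.198)·0.6950²/(2·9.81) = 6.256 m
Δp = ρg·h_f = 998.3·9.81·6.256 = 61.26 kPa

Δp ≈ 61.3 kPa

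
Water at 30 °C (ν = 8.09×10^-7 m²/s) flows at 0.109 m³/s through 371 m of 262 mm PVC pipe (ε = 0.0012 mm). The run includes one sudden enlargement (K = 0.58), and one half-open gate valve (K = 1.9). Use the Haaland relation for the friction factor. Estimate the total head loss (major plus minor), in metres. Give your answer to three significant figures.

V = 4Q/(πD²) = 2.022 m/s; V²/2g = 0.2083 m
Re = 6.55×10^5, ε/D = 4.58×10^-6 → f = 0.01252 (Haaland)
Major: h_f = f(L/D)·V²/2g = 0.01252·1416·0.2083 = 3.692 m
Minor: ΣK = 2.48; h_m = ΣK·V²/2g = 0.5167 m
Total H_L = 3.692 + 0.5167 = 4.209 m

H_L ≈ 4.21 m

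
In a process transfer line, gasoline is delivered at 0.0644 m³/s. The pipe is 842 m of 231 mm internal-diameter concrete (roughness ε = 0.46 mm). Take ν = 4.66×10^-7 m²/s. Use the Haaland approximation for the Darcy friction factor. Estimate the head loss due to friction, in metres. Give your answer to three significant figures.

V = 4Q/(πD²) = 4·0.0644/(π·0.231²) = 1.537 m/s
Re = VD/ν = 1.537·0.231/4.66×10^-7 = 7.62×10^5 → turbulent
ε/D = 0.46/231 = 0.00199
Haaland: f = 0.02365
h_f = f(L/D)V²/(2g) = 0.02365·(842/0.231)·1.537²/(2·9.81) = 10.38 m

h_f ≈ 10.4 m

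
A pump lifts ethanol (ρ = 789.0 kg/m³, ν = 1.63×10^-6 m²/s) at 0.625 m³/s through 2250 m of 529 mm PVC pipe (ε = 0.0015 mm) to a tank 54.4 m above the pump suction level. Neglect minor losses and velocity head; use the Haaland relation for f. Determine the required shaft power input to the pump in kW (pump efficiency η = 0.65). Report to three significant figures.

P_shaft ≈ 559 kW

V = 4Q/(πD²) = 2.844 m/s; Re = 9.23×10^5; ε/D = 2.84×10^-6; f = 0.01179
h_f = f(L/D)V²/2g = 20.66 m
Total head H = z + h_f = 54.4 + 20.66 = 75.06 m
P_hyd = ρgQH = 789.0·9.81·0.625·75.06 = 363.1 kW
P_shaft = P_hyd/η = 363.1/0.65 = 558.7 kW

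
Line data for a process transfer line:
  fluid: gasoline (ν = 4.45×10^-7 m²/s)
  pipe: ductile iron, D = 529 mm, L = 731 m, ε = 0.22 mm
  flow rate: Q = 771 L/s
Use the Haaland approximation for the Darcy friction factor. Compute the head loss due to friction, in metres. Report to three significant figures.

V = 4Q/(πD²) = 4·0.771/(π·0.529²) = 3.508 m/s
Re = VD/ν = 3.508·0.529/4.45×10^-7 = 4.17×10^6 → turbulent
ε/D = 0.22/529 = 4.16×10^-4
Haaland: f = 0.01619
h_f = f(L/D)V²/(2g) = 0.01619·(731/0.529)·3.508²/(2·9.81) = 14.03 m

h_f ≈ 14.0 m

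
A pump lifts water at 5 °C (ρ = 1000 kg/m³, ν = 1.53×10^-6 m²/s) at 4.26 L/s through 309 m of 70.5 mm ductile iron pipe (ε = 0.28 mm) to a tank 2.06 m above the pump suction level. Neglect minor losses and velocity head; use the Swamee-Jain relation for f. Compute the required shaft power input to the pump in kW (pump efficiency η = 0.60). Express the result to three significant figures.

V = 4Q/(πD²) = 1.091 m/s; Re = 5.03×10^4; ε/D = 0.00397; f = 0.03076
h_f = f(L/D)V²/2g = 8.185 m
Total head H = z + h_f = 2.06 + 8.185 = 10.24 m
P_hyd = ρgQH = 1000·9.81·0.00426·10.24 = 0.4281 kW
P_shaft = P_hyd/η = 0.4281/0.60 = 0.7136 kW

P_shaft ≈ 0.714 kW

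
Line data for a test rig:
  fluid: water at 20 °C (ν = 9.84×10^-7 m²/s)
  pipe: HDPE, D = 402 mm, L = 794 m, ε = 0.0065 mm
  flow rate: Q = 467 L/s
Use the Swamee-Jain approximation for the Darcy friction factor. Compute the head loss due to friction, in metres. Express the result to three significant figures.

h_f ≈ 15.5 m

V = 4Q/(πD²) = 4·0.467/(π·0.402²) = 3.679 m/s
Re = VD/ν = 3.679·0.402/9.84×10^-7 = 1.50×10^6 → turbulent
ε/D = 0.0065/402 = 1.62×10^-5
Swamee-Jain: f = 0.01134
h_f = f(L/D)V²/(2g) = 0.01134·(794/0.402)·3.679²/(2·9.81) = 15.46 m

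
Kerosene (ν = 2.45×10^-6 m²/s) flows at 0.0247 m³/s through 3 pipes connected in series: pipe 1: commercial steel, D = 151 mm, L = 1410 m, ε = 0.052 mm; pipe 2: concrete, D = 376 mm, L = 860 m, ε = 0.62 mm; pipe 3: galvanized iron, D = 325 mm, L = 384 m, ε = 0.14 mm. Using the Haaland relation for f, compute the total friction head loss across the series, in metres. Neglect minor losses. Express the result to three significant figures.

Pipe 1: V = 1.379 m/s, Re = 8.50×10^4, ε/D = 3.44×10^-4, f = 0.01988, h_1 = f(L/D)V²/2g = 18.00 m
Pipe 2: V = 0.2224 m/s, Re = 3.41×10^4, ε/D = 0.00165, f = 0.02661, h_2 = f(L/D)V²/2g = 0.1535 m
Pipe 3: V = 0.2977 m/s, Re = 3.95×10^4, ε/D = 4.31×10^-4, f = 0.02301, h_3 = f(L/D)V²/2g = 0.1229 m
Series → Q common, losses add: H = Σh = 18.27 m

H ≈ 18.3 m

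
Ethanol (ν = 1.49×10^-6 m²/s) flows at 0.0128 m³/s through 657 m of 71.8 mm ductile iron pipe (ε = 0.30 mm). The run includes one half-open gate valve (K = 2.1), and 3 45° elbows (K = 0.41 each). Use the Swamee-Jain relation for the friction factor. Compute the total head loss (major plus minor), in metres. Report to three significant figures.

H_L ≈ 140 m

V = 4Q/(πD²) = 3.161 m/s; V²/2g = 0.5094 m
Re = 1.52×10^5, ε/D = 0.00418 → f = 0.02969 (Swamee-Jain)
Major: h_f = f(L/D)·V²/2g = 0.02969·9150·0.5094 = 138.4 m
Minor: ΣK = 3.33; h_m = ΣK·V²/2g = 1.696 m
Total H_L = 138.4 + 1.696 = 140.1 m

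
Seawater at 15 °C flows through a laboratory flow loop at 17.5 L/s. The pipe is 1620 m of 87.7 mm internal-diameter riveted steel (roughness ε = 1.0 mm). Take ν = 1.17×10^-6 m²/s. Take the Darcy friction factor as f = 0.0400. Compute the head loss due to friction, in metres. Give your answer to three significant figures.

h_f ≈ 316 m

V = 4Q/(πD²) = 4·0.0175/(π·0.0877²) = 2.897 m/s
h_f = f(L/D)V²/(2g) = 0.04000·(1620/0.0877)·2.897²/(2·9.81) = 316.1 m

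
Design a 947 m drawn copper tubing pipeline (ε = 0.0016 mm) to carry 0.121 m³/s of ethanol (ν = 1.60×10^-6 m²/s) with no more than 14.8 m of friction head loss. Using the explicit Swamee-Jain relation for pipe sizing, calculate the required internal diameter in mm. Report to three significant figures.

Swamee-Jain (Type III): D = 0.66·[ε^1.25·(LQ²/(gh_f))^4.75 + ν·Q^9.4·(L/(gh_f))^5.2]^0.04
LQ²/(gh_f) = 0.09550; L/(gh_f) = 6.523
Term 1 = ε^1.25·(…)^4.75 = 8.13×10^-13; Term 2 = ν·Q^9.4·(…)^5.2 = 6.57×10^-11
D = 0.66·(8.13×10^-13 + 6.57×10^-11)^0.04 = 0.2585 m = 258 mm
Check: V = 2.31 m/s, Re = 3.73×10^5, f = 0.01389, h_f = 13.8 m ≈ 14.8 m ✓

D ≈ 258 mm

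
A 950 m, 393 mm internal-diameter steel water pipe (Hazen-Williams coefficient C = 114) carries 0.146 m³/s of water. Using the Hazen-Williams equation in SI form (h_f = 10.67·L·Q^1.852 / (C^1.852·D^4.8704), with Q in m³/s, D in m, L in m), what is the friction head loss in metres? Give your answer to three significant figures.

h_f = 10.67·950·0.146^1.852 / (114^1.852·0.393^4.8704) = 4.211 m

h_f ≈ 4.21 m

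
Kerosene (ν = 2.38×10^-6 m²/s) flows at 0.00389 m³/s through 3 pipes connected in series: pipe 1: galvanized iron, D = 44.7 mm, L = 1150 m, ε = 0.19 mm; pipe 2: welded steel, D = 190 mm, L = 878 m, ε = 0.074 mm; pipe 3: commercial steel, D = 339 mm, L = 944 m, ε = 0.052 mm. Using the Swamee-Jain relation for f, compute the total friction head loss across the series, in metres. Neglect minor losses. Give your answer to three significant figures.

Pipe 1: V = 2.479 m/s, Re = 4.66×10^4, ε/D = 0.00425, f = 0.03141, h_1 = f(L/D)V²/2g = 253.1 m
Pipe 2: V = 0.1372 m/s, Re = 1.10×10^4, ε/D = 3.89×10^-4, f = 0.03092, h_2 = f(L/D)V²/2g = 0.1371 m
Pipe 3: V = 0.04310 m/s, Re = 6140, ε/D = 1.53×10^-4, f = 0.03581, h_3 = f(L/D)V²/2g = 0.009439 m
Series → Q common, losses add: H = Σh = 253.3 m

H ≈ 253 m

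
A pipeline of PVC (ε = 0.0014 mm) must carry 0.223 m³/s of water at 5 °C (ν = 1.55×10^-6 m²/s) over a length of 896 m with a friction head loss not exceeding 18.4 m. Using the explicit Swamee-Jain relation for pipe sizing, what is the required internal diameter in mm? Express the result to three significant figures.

D ≈ 307 mm

Swamee-Jain (Type III): D = 0.66·[ε^1.25·(LQ²/(gh_f))^4.75 + ν·Q^9.4·(L/(gh_f))^5.2]^0.04
LQ²/(gh_f) = 0.2468; L/(gh_f) = 4.964
Term 1 = ε^1.25·(…)^4.75 = 6.26×10^-11; Term 2 = ν·Q^9.4·(…)^5.2 = 4.82×10^-9
D = 0.66·(6.26×10^-11 + 4.82×10^-9)^0.04 = 0.3070 m = 307 mm
Check: V = 3.01 m/s, Re = 5.97×10^5, f = 0.01277, h_f = 17.3 m ≈ 18.4 m ✓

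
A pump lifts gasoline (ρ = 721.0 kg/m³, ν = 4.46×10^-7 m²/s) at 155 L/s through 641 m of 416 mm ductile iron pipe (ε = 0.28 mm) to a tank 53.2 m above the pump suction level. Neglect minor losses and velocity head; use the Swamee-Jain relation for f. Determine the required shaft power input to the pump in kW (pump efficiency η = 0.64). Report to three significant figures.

P_shaft ≈ 94.3 kW

V = 4Q/(πD²) = 1.140 m/s; Re = 1.06×10^6; ε/D = 6.73×10^-4; f = 0.01835
h_f = f(L/D)V²/2g = 1.874 m
Total head H = z + h_f = 53.2 + 1.874 = 55.07 m
P_hyd = ρgQH = 721.0·9.81·0.155·55.07 = 60.38 kW
P_shaft = P_hyd/η = 60.38/0.64 = 94.34 kW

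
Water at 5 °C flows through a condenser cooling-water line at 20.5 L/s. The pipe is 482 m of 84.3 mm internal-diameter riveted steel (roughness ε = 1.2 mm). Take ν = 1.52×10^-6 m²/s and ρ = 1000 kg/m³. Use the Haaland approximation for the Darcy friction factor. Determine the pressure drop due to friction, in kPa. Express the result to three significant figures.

V = 4Q/(πD²) = 4·0.0205/(π·0.0843²) = 3.673 m/s
Re = VD/ν = 3.673·0.0843/1.52×10^-6 = 2.04×10^5 → turbulent
ε/D = 1.2/84.3 = 0.0142
Haaland: f = 0.04318
h_f = f(L/D)V²/(2g) = 0.04318·(482/0.0843)·3.673²/(2·9.81) = 169.8 m
Δp = ρg·h_f = 1000·9.81·169.8 = 1665 kPa

Δp ≈ 1670 kPa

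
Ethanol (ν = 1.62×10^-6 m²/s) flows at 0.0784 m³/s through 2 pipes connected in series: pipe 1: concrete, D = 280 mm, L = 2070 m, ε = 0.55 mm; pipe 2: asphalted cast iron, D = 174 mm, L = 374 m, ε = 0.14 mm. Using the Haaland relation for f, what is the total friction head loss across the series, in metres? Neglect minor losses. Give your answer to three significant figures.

H ≈ 38.0 m

Pipe 1: V = 1.273 m/s, Re = 2.20×10^5, ε/D = 0.00196, f = 0.02408, h_1 = f(L/D)V²/2g = 14.71 m
Pipe 2: V = 3.297 m/s, Re = 3.54×10^5, ε/D = 8.05×10^-4, f = 0.01952, h_2 = f(L/D)V²/2g = 23.24 m
Series → Q common, losses add: H = Σh = 37.95 m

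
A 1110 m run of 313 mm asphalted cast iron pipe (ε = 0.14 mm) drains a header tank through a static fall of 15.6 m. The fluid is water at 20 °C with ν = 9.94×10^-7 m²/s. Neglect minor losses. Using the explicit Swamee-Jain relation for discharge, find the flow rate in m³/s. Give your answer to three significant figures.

Swamee-Jain (Type II): Q = -0.965·√(gD⁵h_f/L)·ln[ε/(3.7D) + √(3.17ν²L/(gD³h_f))]
√(gD⁵h_f/L) = √(9.81·0.313⁵·15.6/1110) = 0.02035
ε/(3.7D) = 1.21×10^-4; √(3.17ν²L/(gD³h_f)) = 2.72×10^-5
Q = -0.965·0.02035·ln(1.481×10^-4) = 0.1732 m³/s
Check: V = 2.25 m/s, Re = 7.09×10^5, f = 0.01715, h_f = 15.7 m ≈ 15.6 m ✓

Q ≈ 0.173 m³/s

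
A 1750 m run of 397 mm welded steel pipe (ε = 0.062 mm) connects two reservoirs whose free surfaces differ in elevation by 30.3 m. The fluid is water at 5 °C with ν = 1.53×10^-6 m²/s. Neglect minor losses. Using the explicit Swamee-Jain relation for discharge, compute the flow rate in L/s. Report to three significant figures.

Swamee-Jain (Type II): Q = -0.965·√(gD⁵h_f/L)·ln[ε/(3.7D) + √(3.17ν²L/(gD³h_f))]
√(gD⁵h_f/L) = √(9.81·0.397⁵·30.3/1750) = 0.04093
ε/(3.7D) = 4.22×10^-5; √(3.17ν²L/(gD³h_f)) = 2.64×10^-5
Q = -0.965·0.04093·ln(6.863×10^-5) = 0.3786 m³/s
Check: V = 3.06 m/s, Re = 7.94×10^5, f = 0.01450, h_f = 30.5 m ≈ 30.3 m ✓

Q ≈ 379 L/s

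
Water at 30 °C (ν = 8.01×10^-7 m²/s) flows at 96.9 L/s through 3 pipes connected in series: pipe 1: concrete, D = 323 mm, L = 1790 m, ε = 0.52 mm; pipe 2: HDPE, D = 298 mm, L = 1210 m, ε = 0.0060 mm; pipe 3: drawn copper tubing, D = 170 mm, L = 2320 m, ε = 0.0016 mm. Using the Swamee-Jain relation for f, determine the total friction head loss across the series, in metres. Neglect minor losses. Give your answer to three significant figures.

Pipe 1: V = 1.183 m/s, Re = 4.77×10^5, ε/D = 0.00161, f = 0.02269, h_1 = f(L/D)V²/2g = 8.964 m
Pipe 2: V = 1.389 m/s, Re = 5.17×10^5, ε/D = 2.01×10^-5, f = 0.01334, h_2 = f(L/D)V²/2g = 5.328 m
Pipe 3: V = 4.269 m/s, Re = 9.06×10^5, ε/D = 9.41×10^-6, f = 0.01202, h_3 = f(L/D)V²/2g = 152.4 m
Series → Q common, losses add: H = Σh = 166.7 m

H ≈ 167 m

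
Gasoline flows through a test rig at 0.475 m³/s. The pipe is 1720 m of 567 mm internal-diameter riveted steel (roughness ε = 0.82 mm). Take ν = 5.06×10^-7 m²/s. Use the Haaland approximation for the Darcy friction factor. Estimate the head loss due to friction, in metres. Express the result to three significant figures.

V = 4Q/(πD²) = 4·0.475/(π·0.567²) = 1.881 m/s
Re = VD/ν = 1.881·0.567/5.06×10^-7 = 2.11×10^6 → turbulent
ε/D = 0.82/567 = 0.00145
Haaland: f = 0.02167
h_f = f(L/D)V²/(2g) = 0.02167·(1720/0.567)·1.881²/(2·9.81) = 11.85 m

h_f ≈ 11.9 m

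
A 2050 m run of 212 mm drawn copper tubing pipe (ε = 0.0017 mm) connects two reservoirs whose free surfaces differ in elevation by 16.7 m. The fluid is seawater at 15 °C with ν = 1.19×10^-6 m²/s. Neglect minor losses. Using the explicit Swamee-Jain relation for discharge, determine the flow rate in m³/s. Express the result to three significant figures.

Swamee-Jain (Type II): Q = -0.965·√(gD⁵h_f/L)·ln[ε/(3.7D) + √(3.17ν²L/(gD³h_f))]
√(gD⁵h_f/L) = √(9.81·0.212⁵·16.7/2050) = 0.005850
ε/(3.7D) = 2.17×10^-6; √(3.17ν²L/(gD³h_f)) = 7.68×10^-5
Q = -0.965·0.005850·ln(7.895×10^-5) = 0.05333 m³/s
Check: V = 1.51 m/s, Re = 2.69×10^5, f = 0.01476, h_f = 16.6 m ≈ 16.7 m ✓

Q ≈ 0.0533 m³/s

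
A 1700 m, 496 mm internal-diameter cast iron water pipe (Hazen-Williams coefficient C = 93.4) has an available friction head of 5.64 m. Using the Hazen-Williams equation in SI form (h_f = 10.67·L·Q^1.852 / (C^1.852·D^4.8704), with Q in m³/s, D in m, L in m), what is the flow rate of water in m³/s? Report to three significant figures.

Rearranging: Q = [h_f·C^1.852·D^4.8704 / (10.67·L)]^(1/1.852)
Q = [5.64·93.4^1.852·0.496^4.8704 / (10.67·1700)]^0.540 = 0.1887 m³/s

Q ≈ 0.189 m³/s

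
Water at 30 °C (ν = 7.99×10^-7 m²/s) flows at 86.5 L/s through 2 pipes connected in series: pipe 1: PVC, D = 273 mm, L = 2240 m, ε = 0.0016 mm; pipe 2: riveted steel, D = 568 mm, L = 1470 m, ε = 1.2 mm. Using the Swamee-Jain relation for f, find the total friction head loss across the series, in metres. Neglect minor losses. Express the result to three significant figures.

H ≈ 12.4 m

Pipe 1: V = 1.478 m/s, Re = 5.05×10^5, ε/D = 5.86×10^-6, f = 0.01316, h_1 = f(L/D)V²/2g = 12.02 m
Pipe 2: V = 0.3414 m/s, Re = 2.43×10^5, ε/D = 0.00211, f = 0.02464, h_2 = f(L/D)V²/2g = 0.3788 m
Series → Q common, losses add: H = Σh = 12.40 m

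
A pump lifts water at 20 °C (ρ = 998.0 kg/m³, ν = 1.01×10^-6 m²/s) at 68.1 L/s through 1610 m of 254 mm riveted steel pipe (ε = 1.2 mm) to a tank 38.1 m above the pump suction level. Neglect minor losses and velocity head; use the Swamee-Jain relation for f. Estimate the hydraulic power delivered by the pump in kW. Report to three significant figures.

V = 4Q/(πD²) = 1.344 m/s; Re = 3.38×10^5; ε/D = 0.00472; f = 0.03027
h_f = f(L/D)V²/2g = 17.67 m
Total head H = z + h_f = 38.1 + 17.67 = 55.77 m
P_hyd = ρgQH = 998.0·9.81·0.0681·55.77 = 37.18 kW

P_hyd ≈ 37.2 kW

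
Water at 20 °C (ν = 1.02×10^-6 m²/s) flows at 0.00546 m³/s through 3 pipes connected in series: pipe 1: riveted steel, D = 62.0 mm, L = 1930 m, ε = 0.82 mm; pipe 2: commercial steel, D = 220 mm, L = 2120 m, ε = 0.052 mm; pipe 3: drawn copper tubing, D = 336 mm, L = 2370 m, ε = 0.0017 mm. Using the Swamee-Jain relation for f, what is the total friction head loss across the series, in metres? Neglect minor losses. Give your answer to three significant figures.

Pipe 1: V = 1.809 m/s, Re = 1.10×10^5, ε/D = 0.0132, f = 0.04244, h_1 = f(L/D)V²/2g = 220.2 m
Pipe 2: V = 0.1436 m/s, Re = 3.10×10^4, ε/D = 2.36×10^-4, f = 0.02392, h_2 = f(L/D)V²/2g = 0.2424 m
Pipe 3: V = 0.06158 m/s, Re = 2.03×10^4, ε/D = 5.06×10^-6, f = 0.02574, h_3 = f(L/D)V²/2g = 0.03508 m
Series → Q common, losses add: H = Σh = 220.5 m

H ≈ 221 m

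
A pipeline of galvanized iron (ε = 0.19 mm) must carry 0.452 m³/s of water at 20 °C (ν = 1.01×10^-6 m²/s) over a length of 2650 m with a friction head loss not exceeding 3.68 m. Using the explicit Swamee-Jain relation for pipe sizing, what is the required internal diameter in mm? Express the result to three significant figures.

D ≈ 728 mm

Swamee-Jain (Type III): D = 0.66·[ε^1.25·(LQ²/(gh_f))^4.75 + ν·Q^9.4·(L/(gh_f))^5.2]^0.04
LQ²/(gh_f) = 15.00; L/(gh_f) = 73.41
Term 1 = ε^1.25·(…)^4.75 = 8.60; Term 2 = ν·Q^9.4·(…)^5.2 = 2.91
D = 0.66·(8.60 + 2.91)^0.04 = 0.7278 m = 728 mm
Check: V = 1.09 m/s, Re = 7.83×10^5, f = 0.01559, h_f = 3.42 m ≈ 3.68 m ✓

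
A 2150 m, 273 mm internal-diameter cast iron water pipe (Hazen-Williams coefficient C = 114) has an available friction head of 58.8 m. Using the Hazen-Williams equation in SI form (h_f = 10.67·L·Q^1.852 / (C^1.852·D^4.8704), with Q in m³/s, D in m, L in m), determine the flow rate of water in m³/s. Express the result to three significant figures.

Q ≈ 0.150 m³/s

Rearranging: Q = [h_f·C^1.852·D^4.8704 / (10.67·L)]^(1/1.852)
Q = [58.8·114^1.852·0.273^4.8704 / (10.67·2150)]^0.540 = 0.1496 m³/s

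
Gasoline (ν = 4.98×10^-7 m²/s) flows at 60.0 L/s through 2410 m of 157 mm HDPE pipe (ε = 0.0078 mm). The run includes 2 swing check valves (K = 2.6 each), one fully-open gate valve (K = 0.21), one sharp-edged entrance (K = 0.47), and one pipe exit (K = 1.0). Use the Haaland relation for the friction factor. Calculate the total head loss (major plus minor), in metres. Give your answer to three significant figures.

V = 4Q/(πD²) = 3.099 m/s; V²/2g = 0.4896 m
Re = 9.77×10^5, ε/D = 4.97×10^-5 → f = 0.01255 (Haaland)
Major: h_f = f(L/D)·V²/2g = 0.01255·15350·0.4896 = 94.29 m
Minor: ΣK = 6.88; h_m = ΣK·V²/2g = 3.368 m
Total H_L = 94.29 + 3.368 = 97.66 m

H_L ≈ 97.7 m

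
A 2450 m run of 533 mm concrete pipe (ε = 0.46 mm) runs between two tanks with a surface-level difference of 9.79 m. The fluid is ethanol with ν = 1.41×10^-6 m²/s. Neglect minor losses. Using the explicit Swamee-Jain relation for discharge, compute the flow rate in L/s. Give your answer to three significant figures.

Q ≈ 326 L/s

Swamee-Jain (Type II): Q = -0.965·√(gD⁵h_f/L)·ln[ε/(3.7D) + √(3.17ν²L/(gD³h_f))]
√(gD⁵h_f/L) = √(9.81·0.533⁵·9.79/2450) = 0.04106
ε/(3.7D) = 2.33×10^-4; √(3.17ν²L/(gD³h_f)) = 3.26×10^-5
Q = -0.965·0.04106·ln(2.658×10^-4) = 0.3262 m³/s
Check: V = 1.46 m/s, Re = 5.53×10^5, f = 0.01967, h_f = 9.85 m ≈ 9.79 m ✓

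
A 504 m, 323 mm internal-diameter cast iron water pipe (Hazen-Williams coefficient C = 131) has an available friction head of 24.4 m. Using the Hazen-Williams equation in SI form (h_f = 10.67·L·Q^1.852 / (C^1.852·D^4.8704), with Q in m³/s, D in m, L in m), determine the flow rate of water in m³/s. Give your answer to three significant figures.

Q ≈ 0.364 m³/s

Rearranging: Q = [h_f·C^1.852·D^4.8704 / (10.67·L)]^(1/1.852)
Q = [24.4·131^1.852·0.323^4.8704 / (10.67·504)]^0.540 = 0.3642 m³/s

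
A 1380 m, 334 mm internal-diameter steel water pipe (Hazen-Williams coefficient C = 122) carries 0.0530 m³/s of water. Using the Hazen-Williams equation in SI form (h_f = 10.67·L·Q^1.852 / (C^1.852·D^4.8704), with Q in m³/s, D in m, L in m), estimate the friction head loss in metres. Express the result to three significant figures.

h_f = 10.67·1380·0.0530^1.852 / (122^1.852·0.334^4.8704) = 1.824 m

h_f ≈ 1.82 m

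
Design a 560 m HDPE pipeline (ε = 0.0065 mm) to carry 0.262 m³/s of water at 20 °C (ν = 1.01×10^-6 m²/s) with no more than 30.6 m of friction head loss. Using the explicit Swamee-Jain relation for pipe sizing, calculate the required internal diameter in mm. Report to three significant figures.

Swamee-Jain (Type III): D = 0.66·[ε^1.25·(LQ²/(gh_f))^4.75 + ν·Q^9.4·(L/(gh_f))^5.2]^0.04
LQ²/(gh_f) = 0.1281; L/(gh_f) = 1.866
Term 1 = ε^1.25·(…)^4.75 = 1.89×10^-11; Term 2 = ν·Q^9.4·(…)^5.2 = 8.80×10^-11
D = 0.66·(1.89×10^-11 + 8.80×10^-11)^0.04 = 0.2635 m = 263 mm
Check: V = 4.81 m/s, Re = 1.25×10^6, f = 0.01183, h_f = 29.6 m ≈ 30.6 m ✓

D ≈ 263 mm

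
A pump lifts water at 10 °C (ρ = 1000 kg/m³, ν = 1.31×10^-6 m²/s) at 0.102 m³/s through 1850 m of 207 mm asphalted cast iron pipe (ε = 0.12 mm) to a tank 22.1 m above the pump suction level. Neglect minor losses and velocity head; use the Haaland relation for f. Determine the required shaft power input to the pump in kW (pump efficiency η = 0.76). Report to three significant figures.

P_shaft ≈ 129 kW

V = 4Q/(πD²) = 3.031 m/s; Re = 4.79×10^5; ε/D = 5.80×10^-4; f = 0.01810
h_f = f(L/D)V²/2g = 75.73 m
Total head H = z + h_f = 22.1 + 75.73 = 97.83 m
P_hyd = ρgQH = 1000·9.81·0.102·97.83 = 97.89 kW
P_shaft = P_hyd/η = 97.89/0.76 = 128.8 kW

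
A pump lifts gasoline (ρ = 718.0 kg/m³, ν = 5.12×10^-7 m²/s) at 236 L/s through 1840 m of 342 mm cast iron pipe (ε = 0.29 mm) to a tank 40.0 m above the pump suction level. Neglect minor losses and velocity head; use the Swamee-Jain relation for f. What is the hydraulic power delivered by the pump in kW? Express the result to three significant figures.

V = 4Q/(πD²) = 2.569 m/s; Re = 1.72×10^6; ε/D = 8.48×10^-4; f = 0.01914
h_f = f(L/D)V²/2g = 34.64 m
Total head H = z + h_f = 40.0 + 34.64 = 74.64 m
P_hyd = ρgQH = 718.0·9.81·0.236·74.64 = 124.1 kW

P_hyd ≈ 124 kW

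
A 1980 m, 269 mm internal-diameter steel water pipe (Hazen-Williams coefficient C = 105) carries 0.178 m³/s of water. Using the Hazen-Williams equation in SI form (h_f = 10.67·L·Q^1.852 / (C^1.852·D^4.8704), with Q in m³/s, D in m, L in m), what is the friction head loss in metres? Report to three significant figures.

h_f = 10.67·1980·0.178^1.852 / (105^1.852·0.269^4.8704) = 93.48 m

h_f ≈ 93.5 m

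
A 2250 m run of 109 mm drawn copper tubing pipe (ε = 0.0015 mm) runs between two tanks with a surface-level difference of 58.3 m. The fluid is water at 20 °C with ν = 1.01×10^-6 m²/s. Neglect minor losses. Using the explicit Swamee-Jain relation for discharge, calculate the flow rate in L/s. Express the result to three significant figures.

Q ≈ 17.5 L/s

Swamee-Jain (Type II): Q = -0.965·√(gD⁵h_f/L)·ln[ε/(3.7D) + √(3.17ν²L/(gD³h_f))]
√(gD⁵h_f/L) = √(9.81·0.109⁵·58.3/2250) = 0.001978
ε/(3.7D) = 3.72×10^-6; √(3.17ν²L/(gD³h_f)) = 9.91×10^-5
Q = -0.965·0.001978·ln(1.028×10^-4) = 0.01752 m³/s
Check: V = 1.88 m/s, Re = 2.03×10^5, f = 0.01562, h_f = 58.0 m ≈ 58.3 m ✓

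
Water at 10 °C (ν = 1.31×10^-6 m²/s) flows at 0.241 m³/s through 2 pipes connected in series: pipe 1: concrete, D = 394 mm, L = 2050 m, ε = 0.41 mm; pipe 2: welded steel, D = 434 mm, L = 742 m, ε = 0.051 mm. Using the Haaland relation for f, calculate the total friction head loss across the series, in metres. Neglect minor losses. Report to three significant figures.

H ≈ 24.3 m

Pipe 1: V = 1.977 m/s, Re = 5.95×10^5, ε/D = 0.00104, f = 0.02030, h_1 = f(L/D)V²/2g = 21.03 m
Pipe 2: V = 1.629 m/s, Re = 5.40×10^5, ε/D = 1.18×10^-4, f = 0.01434, h_2 = f(L/D)V²/2g = 3.316 m
Series → Q common, losses add: H = Σh = 24.35 m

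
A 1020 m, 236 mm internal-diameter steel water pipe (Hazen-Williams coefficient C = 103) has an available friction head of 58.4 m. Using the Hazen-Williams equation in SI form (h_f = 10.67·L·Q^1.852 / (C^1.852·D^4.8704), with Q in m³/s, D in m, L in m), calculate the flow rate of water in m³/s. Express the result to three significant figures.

Rearranging: Q = [h_f·C^1.852·D^4.8704 / (10.67·L)]^(1/1.852)
Q = [58.4·103^1.852·0.236^4.8704 / (10.67·1020)]^0.540 = 0.1373 m³/s

Q ≈ 0.137 m³/s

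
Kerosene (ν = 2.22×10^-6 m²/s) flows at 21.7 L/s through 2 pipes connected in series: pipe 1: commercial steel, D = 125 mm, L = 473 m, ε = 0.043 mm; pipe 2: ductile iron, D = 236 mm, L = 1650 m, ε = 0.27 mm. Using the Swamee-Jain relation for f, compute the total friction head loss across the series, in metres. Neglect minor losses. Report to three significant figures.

H ≈ 14.0 m

Pipe 1: V = 1.768 m/s, Re = 9.96×10^4, ε/D = 3.44×10^-4, f = 0.01972, h_1 = f(L/D)V²/2g = 11.89 m
Pipe 2: V = 0.4961 m/s, Re = 5.27×10^4, ε/D = 0.00114, f = 0.02443, h_2 = f(L/D)V²/2g = 2.142 m
Series → Q common, losses add: H = Σh = 14.04 m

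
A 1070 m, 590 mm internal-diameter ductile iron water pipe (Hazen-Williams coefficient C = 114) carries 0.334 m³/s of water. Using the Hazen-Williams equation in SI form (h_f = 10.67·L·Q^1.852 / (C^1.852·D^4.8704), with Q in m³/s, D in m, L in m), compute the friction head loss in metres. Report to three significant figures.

h_f = 10.67·1070·0.334^1.852 / (114^1.852·0.590^4.8704) = 3.035 m

h_f ≈ 3.04 m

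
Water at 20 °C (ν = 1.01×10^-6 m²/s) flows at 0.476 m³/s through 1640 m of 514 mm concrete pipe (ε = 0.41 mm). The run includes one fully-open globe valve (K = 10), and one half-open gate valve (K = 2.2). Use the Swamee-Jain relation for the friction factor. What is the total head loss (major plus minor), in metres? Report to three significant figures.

V = 4Q/(πD²) = 2.294 m/s; V²/2g = 0.2682 m
Re = 1.17×10^6, ε/D = 7.98×10^-4 → f = 0.01899 (Swamee-Jain)
Major: h_f = f(L/D)·V²/2g = 0.01899·3191·0.2682 = 16.25 m
Minor: ΣK = 12.2; h_m = ΣK·V²/2g = 3.272 m
Total H_L = 16.25 + 3.272 = 19.53 m

H_L ≈ 19.5 m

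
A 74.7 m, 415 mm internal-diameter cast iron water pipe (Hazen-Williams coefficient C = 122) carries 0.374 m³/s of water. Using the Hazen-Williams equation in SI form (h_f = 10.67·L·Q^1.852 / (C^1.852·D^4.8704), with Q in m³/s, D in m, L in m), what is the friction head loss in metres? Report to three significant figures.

h_f ≈ 1.28 m

h_f = 10.67·74.7·0.374^1.852 / (122^1.852·0.415^4.8704) = 1.279 m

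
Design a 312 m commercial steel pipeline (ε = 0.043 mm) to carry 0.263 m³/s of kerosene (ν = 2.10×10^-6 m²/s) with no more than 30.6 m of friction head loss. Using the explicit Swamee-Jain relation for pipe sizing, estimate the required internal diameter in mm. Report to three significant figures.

Swamee-Jain (Type III): D = 0.66·[ε^1.25·(LQ²/(gh_f))^4.75 + ν·Q^9.4·(L/(gh_f))^5.2]^0.04
LQ²/(gh_f) = 0.07189; L/(gh_f) = 1.039
Term 1 = ε^1.25·(…)^4.75 = 1.29×10^-11; Term 2 = ν·Q^9.4·(…)^5.2 = 9.06×10^-12
D = 0.66·(1.29×10^-11 + 9.06×10^-12)^0.04 = 0.2473 m = 247 mm
Check: V = 5.48 m/s, Re = 6.45×10^5, f = 0.01493, h_f = 28.8 m ≈ 30.6 m ✓

D ≈ 247 mm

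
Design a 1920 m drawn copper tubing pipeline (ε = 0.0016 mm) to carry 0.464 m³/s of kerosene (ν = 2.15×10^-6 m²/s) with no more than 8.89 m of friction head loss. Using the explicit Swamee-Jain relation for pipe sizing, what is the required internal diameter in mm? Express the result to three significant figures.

D ≈ 558 mm

Swamee-Jain (Type III): D = 0.66·[ε^1.25·(LQ²/(gh_f))^4.75 + ν·Q^9.4·(L/(gh_f))^5.2]^0.04
LQ²/(gh_f) = 4.740; L/(gh_f) = 22.02
Term 1 = ε^1.25·(…)^4.75 = 9.23×10^-5; Term 2 = ν·Q^9.4·(…)^5.2 = 0.0151
D = 0.66·(9.23×10^-5 + 0.0151)^0.04 = 0.5583 m = 558 mm
Check: V = 1.90 m/s, Re = 4.92×10^5, f = 0.01317, h_f = 8.30 m ≈ 8.89 m ✓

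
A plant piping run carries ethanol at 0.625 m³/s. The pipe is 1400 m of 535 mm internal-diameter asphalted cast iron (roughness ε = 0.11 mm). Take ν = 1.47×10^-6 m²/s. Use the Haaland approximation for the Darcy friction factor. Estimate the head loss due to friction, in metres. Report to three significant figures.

h_f ≈ 15.1 m

V = 4Q/(πD²) = 4·0.625/(π·0.535²) = 2.780 m/s
Re = VD/ν = 2.780·0.535/1.47×10^-6 = 1.01×10^6 → turbulent
ε/D = 0.11/535 = 2.06×10^-4
Haaland: f = 0.01465
h_f = f(L/D)V²/(2g) = 0.01465·(1400/0.535)·2.780²/(2·9.81) = 15.11 m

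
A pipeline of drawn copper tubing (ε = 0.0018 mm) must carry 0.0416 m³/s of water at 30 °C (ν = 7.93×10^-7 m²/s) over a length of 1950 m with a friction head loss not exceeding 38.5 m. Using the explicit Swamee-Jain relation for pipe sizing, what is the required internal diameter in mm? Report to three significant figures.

Swamee-Jain (Type III): D = 0.66·[ε^1.25·(LQ²/(gh_f))^4.75 + ν·Q^9.4·(L/(gh_f))^5.2]^0.04
LQ²/(gh_f) = 0.008935; L/(gh_f) = 5.163
Term 1 = ε^1.25·(…)^4.75 = 1.22×10^-17; Term 2 = ν·Q^9.4·(…)^5.2 = 4.23×10^-16
D = 0.66·(1.22×10^-17 + 4.23×10^-16)^0.04 = 0.1604 m = 160 mm
Check: V = 2.06 m/s, Re = 4.17×10^5, f = 0.01369, h_f = 36.0 m ≈ 38.5 m ✓

D ≈ 160 mm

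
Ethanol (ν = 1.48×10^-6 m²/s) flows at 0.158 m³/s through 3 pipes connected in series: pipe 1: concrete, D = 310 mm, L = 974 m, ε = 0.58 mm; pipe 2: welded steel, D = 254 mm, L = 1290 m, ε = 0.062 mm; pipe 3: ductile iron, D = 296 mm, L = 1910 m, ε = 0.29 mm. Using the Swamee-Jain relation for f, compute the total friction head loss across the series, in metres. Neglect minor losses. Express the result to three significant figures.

H ≈ 91.6 m

Pipe 1: V = 2.093 m/s, Re = 4.38×10^5, ε/D = 0.00187, f = 0.02357, h_1 = f(L/D)V²/2g = 16.54 m
Pipe 2: V = 3.118 m/s, Re = 5.35×10^5, ε/D = 2.44×10^-4, f = 0.01583, h_2 = f(L/D)V²/2g = 39.84 m
Pipe 3: V = 2.296 m/s, Re = 4.59×10^5, ε/D = 9.80×10^-4, f = 0.02032, h_3 = f(L/D)V²/2g = 35.23 m
Series → Q common, losses add: H = Σh = 91.61 m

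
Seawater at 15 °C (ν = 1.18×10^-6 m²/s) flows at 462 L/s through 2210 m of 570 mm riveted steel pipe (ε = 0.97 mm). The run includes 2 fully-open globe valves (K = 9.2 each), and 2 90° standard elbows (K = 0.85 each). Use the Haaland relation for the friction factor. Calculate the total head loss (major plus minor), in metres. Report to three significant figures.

V = 4Q/(πD²) = 1.811 m/s; V²/2g = 0.1671 m
Re = 8.75×10^5, ε/D = 0.00170 → f = 0.02270 (Haaland)
Major: h_f = f(L/D)·V²/2g = 0.02270·3877·0.1671 = 14.70 m
Minor: ΣK = 20.1; h_m = ΣK·V²/2g = 3.358 m
Total H_L = 14.70 + 3.358 = 18.06 m

H_L ≈ 18.1 m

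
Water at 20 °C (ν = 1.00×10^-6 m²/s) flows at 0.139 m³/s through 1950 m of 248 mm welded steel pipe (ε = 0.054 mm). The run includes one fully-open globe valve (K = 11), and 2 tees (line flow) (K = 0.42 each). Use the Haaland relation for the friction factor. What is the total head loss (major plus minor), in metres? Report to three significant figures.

V = 4Q/(πD²) = 2.878 m/s; V²/2g = 0.4220 m
Re = 7.14×10^5, ε/D = 2.18×10^-4 → f = 0.01507 (Haaland)
Major: h_f = f(L/D)·V²/2g = 0.01507·7863·0.4220 = 50.01 m
Minor: ΣK = 11.8; h_m = ΣK·V²/2g = 4.997 m
Total H_L = 50.01 + 4.997 = 55.01 m

H_L ≈ 55.0 m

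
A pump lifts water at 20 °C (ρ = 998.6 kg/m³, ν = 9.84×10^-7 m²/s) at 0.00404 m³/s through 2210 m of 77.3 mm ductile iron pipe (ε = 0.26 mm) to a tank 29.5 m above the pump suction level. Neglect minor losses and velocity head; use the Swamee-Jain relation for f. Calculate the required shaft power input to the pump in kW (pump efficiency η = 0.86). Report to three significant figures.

P_shaft ≈ 2.80 kW

V = 4Q/(πD²) = 0.8609 m/s; Re = 6.76×10^4; ε/D = 0.00336; f = 0.02906
h_f = f(L/D)V²/2g = 31.39 m
Total head H = z + h_f = 29.5 + 31.39 = 60.89 m
P_hyd = ρgQH = 998.6·9.81·0.00404·60.89 = 2.410 kW
P_shaft = P_hyd/η = 2.410/0.86 = 2.802 kW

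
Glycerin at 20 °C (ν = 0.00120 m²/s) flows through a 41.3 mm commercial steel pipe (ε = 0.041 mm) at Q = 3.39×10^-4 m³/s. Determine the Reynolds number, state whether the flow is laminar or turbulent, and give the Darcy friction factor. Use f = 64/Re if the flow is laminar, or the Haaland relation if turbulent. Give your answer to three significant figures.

Re ≈ 8.71; laminar; f = 64/Re ≈ 7.35

V = 4Q/(πD²) = 0.2531 m/s
Re = VD/ν = 0.2531·0.0413/0.00120 = 8.71
Re < 2300 → laminar → f = 64/Re = 7.349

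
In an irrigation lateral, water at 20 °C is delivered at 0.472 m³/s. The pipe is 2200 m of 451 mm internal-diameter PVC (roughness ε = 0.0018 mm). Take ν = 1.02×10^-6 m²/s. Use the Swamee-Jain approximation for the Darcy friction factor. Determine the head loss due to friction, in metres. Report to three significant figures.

V = 4Q/(πD²) = 4·0.472/(π·0.451²) = 2.955 m/s
Re = VD/ν = 2.955·0.451/1.02×10^-6 = 1.31×10^6 → turbulent
ε/D = 0.0018/451 = 3.99×10^-6
Swamee-Jain: f = 0.01122
h_f = f(L/D)V²/(2g) = 0.01122·(2200/0.451)·2.955²/(2·9.81) = 24.35 m

h_f ≈ 24.4 m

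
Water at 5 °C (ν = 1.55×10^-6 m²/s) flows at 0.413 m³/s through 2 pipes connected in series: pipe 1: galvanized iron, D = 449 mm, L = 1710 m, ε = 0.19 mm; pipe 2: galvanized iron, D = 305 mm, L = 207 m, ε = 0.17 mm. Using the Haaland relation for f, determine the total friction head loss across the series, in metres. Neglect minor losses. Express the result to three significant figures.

H ≈ 41.5 m

Pipe 1: V = 2.608 m/s, Re = 7.56×10^5, ε/D = 4.23×10^-4, f = 0.01677, h_1 = f(L/D)V²/2g = 22.15 m
Pipe 2: V = 5.653 m/s, Re = 1.11×10^6, ε/D = 5.57×10^-4, f = 0.01752, h_2 = f(L/D)V²/2g = 19.36 m
Series → Q common, losses add: H = Σh = 41.51 m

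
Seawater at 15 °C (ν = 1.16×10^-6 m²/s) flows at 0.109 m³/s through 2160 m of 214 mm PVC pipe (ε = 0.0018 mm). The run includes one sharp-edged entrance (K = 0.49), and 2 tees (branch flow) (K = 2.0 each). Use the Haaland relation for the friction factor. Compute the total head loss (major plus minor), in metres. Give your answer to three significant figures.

H_L ≈ 63.1 m

V = 4Q/(πD²) = 3.030 m/s; V²/2g = 0.4681 m
Re = 5.59×10^5, ε/D = 8.41×10^-6 → f = 0.01291 (Haaland)
Major: h_f = f(L/D)·V²/2g = 0.01291·10093·0.4681 = 60.98 m
Minor: ΣK = 4.49; h_m = ΣK·V²/2g = 2.102 m
Total H_L = 60.98 + 2.102 = 63.09 m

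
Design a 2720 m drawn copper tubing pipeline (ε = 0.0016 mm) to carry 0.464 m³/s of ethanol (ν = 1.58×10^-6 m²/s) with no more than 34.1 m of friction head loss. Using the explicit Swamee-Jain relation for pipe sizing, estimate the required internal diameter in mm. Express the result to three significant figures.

D ≈ 448 mm

Swamee-Jain (Type III): D = 0.66·[ε^1.25·(LQ²/(gh_f))^4.75 + ν·Q^9.4·(L/(gh_f))^5.2]^0.04
LQ²/(gh_f) = 1.751; L/(gh_f) = 8.131
Term 1 = ε^1.25·(…)^4.75 = 8.13×10^-7; Term 2 = ν·Q^9.4·(…)^5.2 = 6.26×10^-5
D = 0.66·(8.13×10^-7 + 6.26×10^-5)^0.04 = 0.4484 m = 448 mm
Check: V = 2.94 m/s, Re = 8.34×10^5, f = 0.01205, h_f = 32.2 m ≈ 34.1 m ✓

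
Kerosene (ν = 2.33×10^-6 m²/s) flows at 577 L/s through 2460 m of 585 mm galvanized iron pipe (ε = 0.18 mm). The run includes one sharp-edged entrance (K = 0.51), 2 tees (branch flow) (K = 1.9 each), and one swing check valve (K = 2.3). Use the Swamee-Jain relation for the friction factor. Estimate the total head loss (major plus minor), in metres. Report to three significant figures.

H_L ≈ 17.7 m

V = 4Q/(πD²) = 2.147 m/s; V²/2g = 0.2349 m
Re = 5.39×10^5, ε/D = 3.08×10^-4 → f = 0.01635 (Swamee-Jain)
Major: h_f = f(L/D)·V²/2g = 0.01635·4205·0.2349 = 16.15 m
Minor: ΣK = 6.61; h_m = ΣK·V²/2g = 1.553 m
Total H_L = 16.15 + 1.553 = 17.70 m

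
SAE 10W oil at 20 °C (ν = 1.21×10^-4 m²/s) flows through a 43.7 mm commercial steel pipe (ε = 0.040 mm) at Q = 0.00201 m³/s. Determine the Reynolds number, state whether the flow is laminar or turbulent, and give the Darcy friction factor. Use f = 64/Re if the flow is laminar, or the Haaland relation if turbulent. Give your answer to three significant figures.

Re ≈ 484; laminar; f = 64/Re ≈ 0.132

V = 4Q/(πD²) = 1.340 m/s
Re = VD/ν = 1.340·0.0437/1.21×10^-4 = 484
Re < 2300 → laminar → f = 64/Re = 0.1322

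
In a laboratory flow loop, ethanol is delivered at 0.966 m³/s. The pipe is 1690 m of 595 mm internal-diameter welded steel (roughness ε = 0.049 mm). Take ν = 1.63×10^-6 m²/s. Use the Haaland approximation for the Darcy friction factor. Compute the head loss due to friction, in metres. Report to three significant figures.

h_f ≈ 22.4 m

V = 4Q/(πD²) = 4·0.966/(π·0.595²) = 3.474 m/s
Re = VD/ν = 3.474·0.595/1.63×10^-6 = 1.27×10^6 → turbulent
ε/D = 0.049/595 = 8.24×10^-5
Haaland: f = 0.01280
h_f = f(L/D)V²/(2g) = 0.01280·(1690/0.595)·3.474²/(2·9.81) = 22.37 m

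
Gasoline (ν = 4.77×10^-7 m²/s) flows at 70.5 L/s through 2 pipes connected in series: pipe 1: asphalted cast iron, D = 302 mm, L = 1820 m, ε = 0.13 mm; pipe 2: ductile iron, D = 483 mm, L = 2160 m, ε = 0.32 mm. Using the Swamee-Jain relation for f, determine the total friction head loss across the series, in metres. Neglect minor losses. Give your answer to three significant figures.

H ≈ 5.74 m

Pipe 1: V = 0.9842 m/s, Re = 6.23×10^5, ε/D = 4.30×10^-4, f = 0.01713, h_1 = f(L/D)V²/2g = 5.097 m
Pipe 2: V = 0.3848 m/s, Re = 3.90×10^5, ε/D = 6.63×10^-4, f = 0.01893, h_2 = f(L/D)V²/2g = 0.6389 m
Series → Q common, losses add: H = Σh = 5.736 m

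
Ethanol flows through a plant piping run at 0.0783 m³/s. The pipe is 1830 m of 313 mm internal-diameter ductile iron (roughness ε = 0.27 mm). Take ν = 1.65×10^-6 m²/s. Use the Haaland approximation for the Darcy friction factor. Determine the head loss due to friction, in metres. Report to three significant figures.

V = 4Q/(πD²) = 4·0.0783/(π·0.313²) = 1.018 m/s
Re = VD/ν = 1.018·0.313/1.65×10^-6 = 1.93×10^5 → turbulent
ε/D = 0.27/313 = 8.63×10^-4
Haaland: f = 0.02039
h_f = f(L/D)V²/(2g) = 0.02039·(1830/0.313)·1.018²/(2·9.81) = 6.292 m

h_f ≈ 6.29 m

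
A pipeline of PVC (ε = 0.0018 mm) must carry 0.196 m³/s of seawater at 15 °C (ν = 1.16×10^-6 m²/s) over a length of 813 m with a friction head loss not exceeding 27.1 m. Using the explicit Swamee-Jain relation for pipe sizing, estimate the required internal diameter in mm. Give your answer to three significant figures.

Swamee-Jain (Type III): D = 0.66·[ε^1.25·(LQ²/(gh_f))^4.75 + ν·Q^9.4·(L/(gh_f))^5.2]^0.04
LQ²/(gh_f) = 0.1175; L/(gh_f) = 3.058
Term 1 = ε^1.25·(…)^4.75 = 2.52×10^-12; Term 2 = ν·Q^9.4·(…)^5.2 = 8.63×10^-11
D = 0.66·(2.52×10^-12 + 8.63×10^-11)^0.04 = 0.2615 m = 262 mm
Check: V = 3.65 m/s, Re = 8.23×10^5, f = 0.01215, h_f = 25.6 m ≈ 27.1 m ✓

D ≈ 262 mm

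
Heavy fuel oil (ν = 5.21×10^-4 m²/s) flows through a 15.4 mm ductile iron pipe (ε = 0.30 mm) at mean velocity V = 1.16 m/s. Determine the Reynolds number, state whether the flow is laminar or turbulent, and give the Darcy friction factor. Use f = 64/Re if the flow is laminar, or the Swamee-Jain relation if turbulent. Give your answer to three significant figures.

Re = VD/ν = 1.160·0.0154/5.21×10^-4 = 34.3
Re < 2300 → laminar → f = 64/Re = 1.867

Re ≈ 34.3; laminar; f = 64/Re ≈ 1.87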